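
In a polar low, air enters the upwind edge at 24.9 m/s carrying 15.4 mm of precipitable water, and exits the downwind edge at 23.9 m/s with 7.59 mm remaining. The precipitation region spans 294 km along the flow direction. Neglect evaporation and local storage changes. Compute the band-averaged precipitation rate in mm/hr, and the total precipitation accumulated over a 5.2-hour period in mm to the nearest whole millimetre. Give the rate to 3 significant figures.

R ≈ 2.47 mm/hr; total ≈ 13 mm

Column moisture flux per unit crosswind length is F = V × PW.
Inflow: F_in = 24.9 × 15.4 = 383.46 mm·m/s
Outflow: F_out = 23.9 × 7.59 = 181.401 mm·m/s
Steady-state rate R = (F_in − F_out)/L = (383.46 − 181.401) / 294000 m = 6.873e-04 mm/s.
R = 6.873e-04 × 3600 = 2.47 mm/hr.
Over 5.2 h: total = 2.47 × 5.2 = 12.844 ≈ 13 mm.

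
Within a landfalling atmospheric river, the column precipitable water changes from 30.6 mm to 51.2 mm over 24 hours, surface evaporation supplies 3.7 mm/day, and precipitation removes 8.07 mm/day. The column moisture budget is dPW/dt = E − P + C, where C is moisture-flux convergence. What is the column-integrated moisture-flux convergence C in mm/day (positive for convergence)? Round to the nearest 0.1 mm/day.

dPW/dt = (51.2 − 30.6) mm / (24/24 day) = +20.600 mm/day.
C = dPW/dt − E + P = (+20.600) − 3.7 + 8.07 = 25.0 mm/day.

C ≈ 25.0 mm/day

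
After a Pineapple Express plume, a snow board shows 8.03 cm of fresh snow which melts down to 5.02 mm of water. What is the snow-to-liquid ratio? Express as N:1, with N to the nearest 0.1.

ratio ≈ 16.0

Ratio = snow depth / SWE = 80.3 mm / 5.02 mm = 16.0, i.e. 16.0:1.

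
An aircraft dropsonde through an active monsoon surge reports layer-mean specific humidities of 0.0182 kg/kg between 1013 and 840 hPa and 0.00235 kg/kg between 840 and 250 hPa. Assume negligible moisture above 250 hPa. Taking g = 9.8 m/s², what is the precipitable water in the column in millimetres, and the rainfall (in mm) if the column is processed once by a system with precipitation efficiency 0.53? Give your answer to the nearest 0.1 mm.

Precipitable water is the column-integrated vapour mass per unit area: PW = (1/g) Σ q̄ Δp, with q in kg/kg and Δp in Pa (1 kg/m² of water = 1 mm).
Layer 1013–840 hPa: Δp = 173 hPa = 17300 Pa, q̄ = 0.0182 kg/kg → 0.0182 × 17300 / 9.8 = 32.13 mm
Layer 840–250 hPa: Δp = 590 hPa = 59000 Pa, q̄ = 0.00235 kg/kg → 0.00235 × 59000 / 9.8 = 14.15 mm
PW = 32.13 + 14.15 = 46.28 ≈ 46.3 mm.
Rainfall = ε × PW = 0.53 × 46.3 = 24.5 mm.

PW ≈ 46.3 mm; rainfall ≈ 24.5 mm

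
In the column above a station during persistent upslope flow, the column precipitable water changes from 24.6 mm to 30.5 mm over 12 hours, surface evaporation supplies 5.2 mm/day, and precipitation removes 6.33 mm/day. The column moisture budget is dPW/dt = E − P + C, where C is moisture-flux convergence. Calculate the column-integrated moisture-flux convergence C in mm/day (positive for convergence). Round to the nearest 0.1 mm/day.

dPW/dt = (30.5 − 24.6) mm / (12/24 day) = +11.800 mm/day.
C = dPW/dt − E + P = (+11.800) − 5.2 + 6.33 = 12.9 mm/day.

C ≈ 12.9 mm/day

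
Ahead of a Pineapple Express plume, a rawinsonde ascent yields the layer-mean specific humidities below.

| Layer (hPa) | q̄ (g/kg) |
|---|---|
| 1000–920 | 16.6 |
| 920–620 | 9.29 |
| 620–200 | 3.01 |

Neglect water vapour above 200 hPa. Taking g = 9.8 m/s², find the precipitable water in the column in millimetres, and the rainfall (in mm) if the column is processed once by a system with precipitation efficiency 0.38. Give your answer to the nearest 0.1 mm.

Precipitable water is the column-integrated vapour mass per unit area: PW = (1/g) Σ q̄ Δp, with q in kg/kg and Δp in Pa (1 kg/m² of water = 1 mm).
Layer 1000–920 hPa: Δp = 80 hPa = 8000 Pa, q̄ = 0.0166 kg/kg → 0.0166 × 8000 / 9.8 = 13.55 mm
Layer 920–620 hPa: Δp = 300 hPa = 30000 Pa, q̄ = 0.00929 kg/kg → 0.00929 × 30000 / 9.8 = 28.44 mm
Layer 620–200 hPa: Δp = 420 hPa = 42000 Pa, q̄ = 0.00301 kg/kg → 0.00301 × 42000 / 9.8 = 12.90 mm
PW = 13.55 + 28.44 + 12.90 = 54.89 ≈ 54.9 mm.
Rainfall = ε × PW = 0.38 × 54.9 = 20.9 mm.

PW ≈ 54.9 mm; rainfall ≈ 20.9 mm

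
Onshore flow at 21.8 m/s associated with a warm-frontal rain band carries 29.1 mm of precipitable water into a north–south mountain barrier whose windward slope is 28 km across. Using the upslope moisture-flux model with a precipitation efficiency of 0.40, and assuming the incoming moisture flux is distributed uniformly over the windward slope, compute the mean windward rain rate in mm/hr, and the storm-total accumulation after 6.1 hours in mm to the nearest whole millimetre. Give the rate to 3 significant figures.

R ≈ 32.6 mm/hr; total ≈ 199 mm

Incoming column moisture flux per unit ridge length: F = V × PW = 21.8 × 29.1 = 634.38 mm·m/s.
Spread over the 28 km slope with efficiency ε = 0.40: R = ε·F/W = 0.40 × 634.38 / 28000 m = 9.063e-03 mm/s.
R = 9.063e-03 × 3600 = 32.6 mm/hr.
Over 6.1 h: total = 32.6 × 6.1 = 198.86 ≈ 199 mm.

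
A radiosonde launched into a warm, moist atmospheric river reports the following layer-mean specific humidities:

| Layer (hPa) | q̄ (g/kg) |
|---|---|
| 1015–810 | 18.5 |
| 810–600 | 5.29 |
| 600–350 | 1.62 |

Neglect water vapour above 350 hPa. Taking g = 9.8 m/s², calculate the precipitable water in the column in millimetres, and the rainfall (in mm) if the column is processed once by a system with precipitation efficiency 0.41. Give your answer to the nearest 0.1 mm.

Precipitable water is the column-integrated vapour mass per unit area: PW = (1/g) Σ q̄ Δp, with q in kg/kg and Δp in Pa (1 kg/m² of water = 1 mm).
Layer 1015–810 hPa: Δp = 205 hPa = 20500 Pa, q̄ = 0.0185 kg/kg → 0.0185 × 20500 / 9.8 = 38.70 mm
Layer 810–600 hPa: Δp = 210 hPa = 21000 Pa, q̄ = 0.00529 kg/kg → 0.00529 × 21000 / 9.8 = 11.34 mm
Layer 600–350 hPa: Δp = 250 hPa = 25000 Pa, q̄ = 0.00162 kg/kg → 0.00162 × 25000 / 9.8 = 4.13 mm
PW = 38.70 + 11.34 + 4.13 = 54.17 ≈ 54.2 mm.
Rainfall = ε × PW = 0.41 × 54.2 = 22.2 mm.

PW ≈ 54.2 mm; rainfall ≈ 22.2 mm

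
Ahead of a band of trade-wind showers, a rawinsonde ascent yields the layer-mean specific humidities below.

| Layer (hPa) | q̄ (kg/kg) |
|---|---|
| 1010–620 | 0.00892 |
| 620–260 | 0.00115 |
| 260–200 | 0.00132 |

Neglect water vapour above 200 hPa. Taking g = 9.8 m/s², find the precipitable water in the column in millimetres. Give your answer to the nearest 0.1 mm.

Precipitable water is the column-integrated vapour mass per unit area: PW = (1/g) Σ q̄ Δp, with q in kg/kg and Δp in Pa (1 kg/m² of water = 1 mm).
Layer 1010–620 hPa: Δp = 390 hPa = 39000 Pa, q̄ = 0.00892 kg/kg → 0.00892 × 39000 / 9.8 = 35.50 mm
Layer 620–260 hPa: Δp = 360 hPa = 36000 Pa, q̄ = 0.00115 kg/kg → 0.00115 × 36000 / 9.8 = 4.22 mm
Layer 260–200 hPa: Δp = 60 hPa = 6000 Pa, q̄ = 0.00132 kg/kg → 0.00132 × 6000 / 9.8 = 0.81 mm
PW = 35.50 + 4.22 + 0.81 = 40.53 ≈ 40.5 mm.

PW ≈ 40.5 mm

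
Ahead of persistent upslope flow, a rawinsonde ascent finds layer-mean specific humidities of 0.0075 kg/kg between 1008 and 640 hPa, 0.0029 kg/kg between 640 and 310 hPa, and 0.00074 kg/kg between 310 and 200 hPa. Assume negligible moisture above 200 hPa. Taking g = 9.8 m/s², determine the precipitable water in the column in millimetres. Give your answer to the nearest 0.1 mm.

Precipitable water is the column-integrated vapour mass per unit area: PW = (1/g) Σ q̄ Δp, with q in kg/kg and Δp in Pa (1 kg/m² of water = 1 mm).
Layer 1008–640 hPa: Δp = 368 hPa = 36800 Pa, q̄ = 0.0075 kg/kg → 0.0075 × 36800 / 9.8 = 28.16 mm
Layer 640–310 hPa: Δp = 330 hPa = 33000 Pa, q̄ = 0.0029 kg/kg → 0.0029 × 33000 / 9.8 = 9.77 mm
Layer 310–200 hPa: Δp = 110 hPa = 11000 Pa, q̄ = 0.00074 kg/kg → 0.00074 × 11000 / 9.8 = 0.83 mm
PW = 28.16 + 9.77 + 0.83 = 38.76 ≈ 38.8 mm.

PW ≈ 38.8 mm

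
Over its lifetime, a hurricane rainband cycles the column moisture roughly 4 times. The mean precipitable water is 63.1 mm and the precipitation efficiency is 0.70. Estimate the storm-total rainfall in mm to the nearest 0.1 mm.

rainfall ≈ 176.7 mm

Each cycle deposits ε × PW = 0.70 × 63.1 = 44.17 mm.
Over 4 cycles: 4 × 44.17 = 176.7 mm.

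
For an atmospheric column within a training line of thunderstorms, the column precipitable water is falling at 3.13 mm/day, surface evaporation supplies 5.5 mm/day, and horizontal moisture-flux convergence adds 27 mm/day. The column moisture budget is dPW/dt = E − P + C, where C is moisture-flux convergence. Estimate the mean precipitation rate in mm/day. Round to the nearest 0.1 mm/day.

P ≈ 35.6 mm/day

dPW/dt = -3.13 mm/day.
P = E + C − dPW/dt = 5.5 + (27) − (-3.13) = 35.6 mm/day.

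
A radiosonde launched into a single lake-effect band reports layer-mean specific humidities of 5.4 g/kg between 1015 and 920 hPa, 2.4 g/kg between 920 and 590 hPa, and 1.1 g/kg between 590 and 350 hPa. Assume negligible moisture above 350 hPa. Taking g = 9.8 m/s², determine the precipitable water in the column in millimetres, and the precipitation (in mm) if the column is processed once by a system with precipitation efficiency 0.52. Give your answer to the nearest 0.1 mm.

PW ≈ 16.0 mm; precipitation ≈ 8.3 mm

Precipitable water is the column-integrated vapour mass per unit area: PW = (1/g) Σ q̄ Δp, with q in kg/kg and Δp in Pa (1 kg/m² of water = 1 mm).
Layer 1015–920 hPa: Δp = 95 hPa = 9500 Pa, q̄ = 0.0054 kg/kg → 0.0054 × 9500 / 9.8 = 5.23 mm
Layer 920–590 hPa: Δp = 330 hPa = 33000 Pa, q̄ = 0.0024 kg/kg → 0.0024 × 33000 / 9.8 = 8.08 mm
Layer 590–350 hPa: Δp = 240 hPa = 24000 Pa, q̄ = 0.0011 kg/kg → 0.0011 × 24000 / 9.8 = 2.69 mm
PW = 5.23 + 8.08 + 2.69 = 16.00 ≈ 16.0 mm.
Precipitation = ε × PW = 0.52 × 16.0 = 8.3 mm.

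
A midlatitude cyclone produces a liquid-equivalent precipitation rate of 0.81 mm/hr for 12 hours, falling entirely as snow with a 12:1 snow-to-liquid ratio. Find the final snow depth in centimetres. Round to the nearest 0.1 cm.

Liquid-equivalent depth = 0.81 × 12 = 9.72 mm.
Snow depth = 9.72 mm × 12 = 116.64 mm = 11.7 cm.

snow depth ≈ 11.7 cm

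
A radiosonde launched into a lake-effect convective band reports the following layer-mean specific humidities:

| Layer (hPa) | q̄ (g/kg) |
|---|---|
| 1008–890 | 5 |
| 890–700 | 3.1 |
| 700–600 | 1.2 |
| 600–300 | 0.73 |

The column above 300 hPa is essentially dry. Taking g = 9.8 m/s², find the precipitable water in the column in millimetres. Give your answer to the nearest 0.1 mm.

PW ≈ 15.5 mm

Precipitable water is the column-integrated vapour mass per unit area: PW = (1/g) Σ q̄ Δp, with q in kg/kg and Δp in Pa (1 kg/m² of water = 1 mm).
Layer 1008–890 hPa: Δp = 118 hPa = 11800 Pa, q̄ = 0.005 kg/kg → 0.005 × 11800 / 9.8 = 6.02 mm
Layer 890–700 hPa: Δp = 190 hPa = 19000 Pa, q̄ = 0.0031 kg/kg → 0.0031 × 19000 / 9.8 = 6.01 mm
Layer 700–600 hPa: Δp = 100 hPa = 10000 Pa, q̄ = 0.0012 kg/kg → 0.0012 × 10000 / 9.8 = 1.22 mm
Layer 600–300 hPa: Δp = 300 hPa = 30000 Pa, q̄ = 0.00073 kg/kg → 0.00073 × 30000 / 9.8 = 2.23 mm
PW = 6.02 + 6.01 + 1.22 + 2.23 = 15.48 ≈ 15.5 mm.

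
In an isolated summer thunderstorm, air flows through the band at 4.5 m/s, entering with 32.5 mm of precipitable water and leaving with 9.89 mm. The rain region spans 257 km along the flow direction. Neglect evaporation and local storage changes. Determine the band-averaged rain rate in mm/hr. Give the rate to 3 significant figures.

Column moisture flux per unit crosswind length is F = V × PW.
Inflow: F_in = 4.5 × 32.5 = 146.25 mm·m/s
Outflow: F_out = 4.5 × 9.89 = 44.505 mm·m/s
Steady-state rate R = (F_in − F_out)/L = (146.25 − 44.505) / 257000 m = 3.959e-04 mm/s.
R = 3.959e-04 × 3600 = 1.43 mm/hr.

R ≈ 1.43 mm/hr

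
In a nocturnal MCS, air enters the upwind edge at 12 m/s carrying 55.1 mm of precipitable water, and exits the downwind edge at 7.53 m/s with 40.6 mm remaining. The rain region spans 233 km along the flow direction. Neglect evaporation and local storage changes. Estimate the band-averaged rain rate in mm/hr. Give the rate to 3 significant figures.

Column moisture flux per unit crosswind length is F = V × PW.
Inflow: F_in = 12 × 55.1 = 661.2 mm·m/s
Outflow: F_out = 7.53 × 40.6 = 305.718 mm·m/s
Steady-state rate R = (F_in − F_out)/L = (661.2 − 305.718) / 233000 m = 1.526e-03 mm/s.
R = 1.526e-03 × 3600 = 5.49 mm/hr.

R ≈ 5.49 mm/hr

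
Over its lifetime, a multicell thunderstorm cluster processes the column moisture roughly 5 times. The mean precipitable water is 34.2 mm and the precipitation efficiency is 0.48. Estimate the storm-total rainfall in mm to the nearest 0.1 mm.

rainfall ≈ 82.1 mm

Each cycle deposits ε × PW = 0.48 × 34.2 = 16.416 mm.
Over 5 cycles: 5 × 16.416 = 82.1 mm.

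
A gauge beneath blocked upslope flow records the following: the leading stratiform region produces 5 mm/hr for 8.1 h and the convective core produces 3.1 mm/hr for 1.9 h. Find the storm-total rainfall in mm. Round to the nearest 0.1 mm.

Total = Σ Rᵢ Δtᵢ = 5 × 8.1 + 3.1 × 1.9
      = 40.5 + 5.89 = 46.4 mm.

total ≈ 46.4 mm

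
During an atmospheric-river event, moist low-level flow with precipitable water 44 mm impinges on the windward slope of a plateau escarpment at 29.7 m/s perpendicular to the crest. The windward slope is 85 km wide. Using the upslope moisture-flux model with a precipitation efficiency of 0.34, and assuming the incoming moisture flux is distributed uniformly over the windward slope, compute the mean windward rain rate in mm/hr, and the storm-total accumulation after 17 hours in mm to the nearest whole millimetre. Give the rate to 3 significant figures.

R ≈ 18.8 mm/hr; total ≈ 320 mm

Incoming column moisture flux per unit ridge length: F = V × PW = 29.7 × 44 = 1306.8 mm·m/s.
Spread over the 85 km slope with efficiency ε = 0.34: R = ε·F/W = 0.34 × 1306.8 / 85000 m = 5.227e-03 mm/s.
R = 5.227e-03 × 3600 = 18.8 mm/hr.
Over 17 h: total = 18.8 × 17 = 319.6 ≈ 320 mm.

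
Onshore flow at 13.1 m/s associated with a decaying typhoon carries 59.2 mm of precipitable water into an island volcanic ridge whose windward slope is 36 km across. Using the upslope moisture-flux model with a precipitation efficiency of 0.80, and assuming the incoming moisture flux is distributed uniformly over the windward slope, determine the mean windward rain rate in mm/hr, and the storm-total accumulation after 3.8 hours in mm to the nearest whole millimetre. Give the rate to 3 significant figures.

Incoming column moisture flux per unit ridge length: F = V × PW = 13.1 × 59.2 = 775.52 mm·m/s.
Spread over the 36 km slope with efficiency ε = 0.80: R = ε·F/W = 0.80 × 775.52 / 36000 m = 1.723e-02 mm/s.
R = 1.723e-02 × 3600 = 62.0 mm/hr.
Over 3.8 h: total = 62.0 × 3.8 = 235.6 ≈ 236 mm.

R ≈ 62.0 mm/hr; total ≈ 236 mm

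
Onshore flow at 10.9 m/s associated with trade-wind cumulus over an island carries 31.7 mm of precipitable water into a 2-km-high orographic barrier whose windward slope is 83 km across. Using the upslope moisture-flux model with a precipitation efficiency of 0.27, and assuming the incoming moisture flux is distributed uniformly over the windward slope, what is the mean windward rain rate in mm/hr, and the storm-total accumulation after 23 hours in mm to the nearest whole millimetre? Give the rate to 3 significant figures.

Incoming column moisture flux per unit ridge length: F = V × PW = 10.9 × 31.7 = 345.53 mm·m/s.
Spread over the 83 km slope with efficiency ε = 0.27: R = ε·F/W = 0.27 × 345.53 / 83000 m = 1.124e-03 mm/s.
R = 1.124e-03 × 3600 = 4.05 mm/hr.
Over 23 h: total = 4.05 × 23 = 93.15 ≈ 93 mm.

R ≈ 4.05 mm/hr; total ≈ 93 mm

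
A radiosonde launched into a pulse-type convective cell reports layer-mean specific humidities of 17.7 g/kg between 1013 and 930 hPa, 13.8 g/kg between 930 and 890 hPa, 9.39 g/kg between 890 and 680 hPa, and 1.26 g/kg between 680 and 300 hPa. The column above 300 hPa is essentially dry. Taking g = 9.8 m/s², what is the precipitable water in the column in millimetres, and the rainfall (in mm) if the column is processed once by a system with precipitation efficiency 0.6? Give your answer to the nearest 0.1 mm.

Precipitable water is the column-integrated vapour mass per unit area: PW = (1/g) Σ q̄ Δp, with q in kg/kg and Δp in Pa (1 kg/m² of water = 1 mm).
Layer 1013–930 hPa: Δp = 83 hPa = 8300 Pa, q̄ = 0.0177 kg/kg → 0.0177 × 8300 / 9.8 = 14.99 mm
Layer 930–890 hPa: Δp = 40 hPa = 4000 Pa, q̄ = 0.0138 kg/kg → 0.0138 × 4000 / 9.8 = 5.63 mm
Layer 890–680 hPa: Δp = 210 hPa = 21000 Pa, q̄ = 0.00939 kg/kg → 0.00939 × 21000 / 9.8 = 20.12 mm
Layer 680–300 hPa: Δp = 380 hPa = 38000 Pa, q̄ = 0.00126 kg/kg → 0.00126 × 38000 / 9.8 = 4.89 mm
PW = 14.99 + 5.63 + 20.12 + 4.89 = 45.63 ≈ 45.6 mm.
Rainfall = ε × PW = 0.6 × 45.6 = 27.4 mm.

PW ≈ 45.6 mm; rainfall ≈ 27.4 mm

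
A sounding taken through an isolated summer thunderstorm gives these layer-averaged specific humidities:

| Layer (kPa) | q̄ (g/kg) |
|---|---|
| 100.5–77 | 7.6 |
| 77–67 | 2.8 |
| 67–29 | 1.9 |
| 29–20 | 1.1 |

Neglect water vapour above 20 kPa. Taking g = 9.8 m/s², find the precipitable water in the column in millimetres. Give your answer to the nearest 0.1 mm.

Precipitable water is the column-integrated vapour mass per unit area: PW = (1/g) Σ q̄ Δp, with q in kg/kg and Δp in Pa (1 kg/m² of water = 1 mm).
Layer 100.5–77 kPa: Δp = 235 hPa = 23500 Pa, q̄ = 0.0076 kg/kg → 0.0076 × 23500 / 9.8 = 18.22 mm
Layer 77–67 kPa: Δp = 100 hPa = 10000 Pa, q̄ = 0.0028 kg/kg → 0.0028 × 10000 / 9.8 = 2.86 mm
Layer 67–29 kPa: Δp = 380 hPa = 38000 Pa, q̄ = 0.0019 kg/kg → 0.0019 × 38000 / 9.8 = 7.37 mm
Layer 29–20 kPa: Δp = 90 hPa = 9000 Pa, q̄ = 0.0011 kg/kg → 0.0011 × 9000 / 9.8 = 1.01 mm
PW = 18.22 + 2.86 + 7.37 + 1.01 = 29.46 ≈ 29.5 mm.

PW ≈ 29.5 mm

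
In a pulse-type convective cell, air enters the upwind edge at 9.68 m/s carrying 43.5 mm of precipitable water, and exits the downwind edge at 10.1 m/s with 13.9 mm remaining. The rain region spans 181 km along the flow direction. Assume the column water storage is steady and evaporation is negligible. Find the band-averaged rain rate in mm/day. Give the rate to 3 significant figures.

Column moisture flux per unit crosswind length is F = V × PW.
Inflow: F_in = 9.68 × 43.5 = 421.08 mm·m/s
Outflow: F_out = 10.1 × 13.9 = 140.39 mm·m/s
Steady-state rate R = (F_in − F_out)/L = (421.08 − 140.39) / 181000 m = 1.551e-03 mm/s.
R = 1.551e-03 × 3600 × 24 = 134 mm/day.

R ≈ 134 mm/day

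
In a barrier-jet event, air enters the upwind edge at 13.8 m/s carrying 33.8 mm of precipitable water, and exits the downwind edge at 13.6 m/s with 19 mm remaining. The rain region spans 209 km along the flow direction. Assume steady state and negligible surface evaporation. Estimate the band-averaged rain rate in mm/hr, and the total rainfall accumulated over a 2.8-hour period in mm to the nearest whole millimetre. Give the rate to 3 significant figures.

R ≈ 3.58 mm/hr; total ≈ 10 mm

Column moisture flux per unit crosswind length is F = V × PW.
Inflow: F_in = 13.8 × 33.8 = 466.44 mm·m/s
Outflow: F_out = 13.6 × 19 = 258.4 mm·m/s
Steady-state rate R = (F_in − F_out)/L = (466.44 − 258.4) / 209000 m = 9.954e-04 mm/s.
R = 9.954e-04 × 3600 = 3.58 mm/hr.
Over 2.8 h: total = 3.58 × 2.8 = 10.024 ≈ 10 mm.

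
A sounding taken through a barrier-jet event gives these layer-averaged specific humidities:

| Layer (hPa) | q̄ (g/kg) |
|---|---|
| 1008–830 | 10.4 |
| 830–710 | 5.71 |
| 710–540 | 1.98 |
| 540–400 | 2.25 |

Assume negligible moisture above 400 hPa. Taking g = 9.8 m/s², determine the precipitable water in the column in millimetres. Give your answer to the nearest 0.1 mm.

PW ≈ 32.5 mm

Precipitable water is the column-integrated vapour mass per unit area: PW = (1/g) Σ q̄ Δp, with q in kg/kg and Δp in Pa (1 kg/m² of water = 1 mm).
Layer 1008–830 hPa: Δp = 178 hPa = 17800 Pa, q̄ = 0.0104 kg/kg → 0.0104 × 17800 / 9.8 = 18.89 mm
Layer 830–710 hPa: Δp = 120 hPa = 12000 Pa, q̄ = 0.00571 kg/kg → 0.00571 × 12000 / 9.8 = 6.99 mm
Layer 710–540 hPa: Δp = 170 hPa = 17000 Pa, q̄ = 0.00198 kg/kg → 0.00198 × 17000 / 9.8 = 3.43 mm
Layer 540–400 hPa: Δp = 140 hPa = 14000 Pa, q̄ = 0.00225 kg/kg → 0.00225 × 14000 / 9.8 = 3.21 mm
PW = 18.89 + 6.99 + 3.43 + 3.21 = 32.52 ≈ 32.5 mm.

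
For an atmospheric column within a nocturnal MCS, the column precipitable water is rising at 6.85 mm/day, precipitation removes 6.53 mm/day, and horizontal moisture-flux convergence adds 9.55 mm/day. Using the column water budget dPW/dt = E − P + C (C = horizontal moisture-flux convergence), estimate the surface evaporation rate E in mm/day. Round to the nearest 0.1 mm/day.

E ≈ 3.8 mm/day

dPW/dt = +6.85 mm/day.
E = dPW/dt + P − C = (+6.85) + 6.53 − (9.55) = 3.8 mm/day.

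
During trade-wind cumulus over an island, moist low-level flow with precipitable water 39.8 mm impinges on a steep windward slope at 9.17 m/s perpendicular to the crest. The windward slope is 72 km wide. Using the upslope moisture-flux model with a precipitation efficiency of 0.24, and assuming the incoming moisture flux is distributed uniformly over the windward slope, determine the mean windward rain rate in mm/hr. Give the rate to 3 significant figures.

R ≈ 4.38 mm/hr

Incoming column moisture flux per unit ridge length: F = V × PW = 9.17 × 39.8 = 364.966 mm·m/s.
Spread over the 72 km slope with efficiency ε = 0.24: R = ε·F/W = 0.24 × 364.966 / 72000 m = 1.217e-03 mm/s.
R = 1.217e-03 × 3600 = 4.38 mm/hr.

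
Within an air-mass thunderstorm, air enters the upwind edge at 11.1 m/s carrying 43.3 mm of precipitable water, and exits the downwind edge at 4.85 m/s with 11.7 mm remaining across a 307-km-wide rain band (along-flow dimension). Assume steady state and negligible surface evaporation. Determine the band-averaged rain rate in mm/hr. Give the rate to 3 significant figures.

R ≈ 4.97 mm/hr

Column moisture flux per unit crosswind length is F = V × PW.
Inflow: F_in = 11.1 × 43.3 = 480.63 mm·m/s
Outflow: F_out = 4.85 × 11.7 = 56.745 mm·m/s
Steady-state rate R = (F_in − F_out)/L = (480.63 − 56.745) / 307000 m = 1.381e-03 mm/s.
R = 1.381e-03 × 3600 = 4.97 mm/hr.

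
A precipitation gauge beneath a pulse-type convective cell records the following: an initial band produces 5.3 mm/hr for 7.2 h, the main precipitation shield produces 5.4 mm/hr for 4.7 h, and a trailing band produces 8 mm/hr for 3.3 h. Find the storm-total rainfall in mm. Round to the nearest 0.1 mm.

Total = Σ Rᵢ Δtᵢ = 5.3 × 7.2 + 5.4 × 4.7 + 8 × 3.3
      = 38.16 + 25.38 + 26.4 = 89.9 mm.

total ≈ 89.9 mm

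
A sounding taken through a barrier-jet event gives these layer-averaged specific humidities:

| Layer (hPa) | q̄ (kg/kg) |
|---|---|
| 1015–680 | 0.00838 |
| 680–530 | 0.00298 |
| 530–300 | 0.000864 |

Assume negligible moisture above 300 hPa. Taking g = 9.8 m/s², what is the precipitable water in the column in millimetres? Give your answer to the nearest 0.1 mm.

Precipitable water is the column-integrated vapour mass per unit area: PW = (1/g) Σ q̄ Δp, with q in kg/kg and Δp in Pa (1 kg/m² of water = 1 mm).
Layer 1015–680 hPa: Δp = 335 hPa = 33500 Pa, q̄ = 0.00838 kg/kg → 0.00838 × 33500 / 9.8 = 28.65 mm
Layer 680–530 hPa: Δp = 150 hPa = 15000 Pa, q̄ = 0.00298 kg/kg → 0.00298 × 15000 / 9.8 = 4.56 mm
Layer 530–300 hPa: Δp = 230 hPa = 23000 Pa, q̄ = 0.000864 kg/kg → 0.000864 × 23000 / 9.8 = 2.03 mm
PW = 28.65 + 4.56 + 2.03 = 35.24 ≈ 35.2 mm.

PW ≈ 35.2 mm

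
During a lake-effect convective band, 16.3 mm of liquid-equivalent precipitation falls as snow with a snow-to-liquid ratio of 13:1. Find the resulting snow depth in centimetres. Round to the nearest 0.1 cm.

snow depth ≈ 21.2 cm

Snow depth = liquid × ratio = 16.3 mm × 13 = 211.9 mm = 21.2 cm.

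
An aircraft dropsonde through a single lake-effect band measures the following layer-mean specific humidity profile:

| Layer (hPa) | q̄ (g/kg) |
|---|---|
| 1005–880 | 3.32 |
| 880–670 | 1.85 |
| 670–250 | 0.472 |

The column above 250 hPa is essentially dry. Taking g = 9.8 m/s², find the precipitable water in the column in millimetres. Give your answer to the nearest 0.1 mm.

PW ≈ 10.2 mm

Precipitable water is the column-integrated vapour mass per unit area: PW = (1/g) Σ q̄ Δp, with q in kg/kg and Δp in Pa (1 kg/m² of water = 1 mm).
Layer 1005–880 hPa: Δp = 125 hPa = 12500 Pa, q̄ = 0.00332 kg/kg → 0.00332 × 12500 / 9.8 = 4.23 mm
Layer 880–670 hPa: Δp = 210 hPa = 21000 Pa, q̄ = 0.00185 kg/kg → 0.00185 × 21000 / 9.8 = 3.96 mm
Layer 670–250 hPa: Δp = 420 hPa = 42000 Pa, q̄ = 0.000472 kg/kg → 0.000472 × 42000 / 9.8 = 2.02 mm
PW = 4.23 + 3.96 + 2.02 = 10.21 ≈ 10.2 mm.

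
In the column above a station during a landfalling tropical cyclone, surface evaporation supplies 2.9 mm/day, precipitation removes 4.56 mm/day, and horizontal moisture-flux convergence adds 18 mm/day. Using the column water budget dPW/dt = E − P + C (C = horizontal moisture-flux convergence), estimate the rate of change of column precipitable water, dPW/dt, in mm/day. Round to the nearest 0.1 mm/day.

dPW/dt ≈ 16.3 mm/day

dPW/dt = E − P + C = 2.9 − 4.56 + (18) = 16.3 mm/day.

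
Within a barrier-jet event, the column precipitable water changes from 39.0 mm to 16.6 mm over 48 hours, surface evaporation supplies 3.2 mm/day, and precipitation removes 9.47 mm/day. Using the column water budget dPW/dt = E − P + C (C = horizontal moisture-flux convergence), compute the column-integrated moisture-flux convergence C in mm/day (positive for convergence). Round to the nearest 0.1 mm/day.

dPW/dt = (16.6 − 39.0) mm / (48/24 day) = -11.200 mm/day.
C = dPW/dt − E + P = (-11.200) − 3.2 + 9.47 = -4.9 mm/day.

C ≈ -4.9 mm/day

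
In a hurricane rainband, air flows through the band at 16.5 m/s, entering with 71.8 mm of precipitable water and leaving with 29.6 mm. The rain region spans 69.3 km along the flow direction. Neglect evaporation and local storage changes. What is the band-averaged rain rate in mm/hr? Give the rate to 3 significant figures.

Column moisture flux per unit crosswind length is F = V × PW.
Inflow: F_in = 16.5 × 71.8 = 1184.7 mm·m/s
Outflow: F_out = 16.5 × 29.6 = 488.4 mm·m/s
Steady-state rate R = (F_in − F_out)/L = (1184.7 − 488.4) / 69300 m = 1.005e-02 mm/s.
R = 1.005e-02 × 3600 = 36.2 mm/hr.

R ≈ 36.2 mm/hr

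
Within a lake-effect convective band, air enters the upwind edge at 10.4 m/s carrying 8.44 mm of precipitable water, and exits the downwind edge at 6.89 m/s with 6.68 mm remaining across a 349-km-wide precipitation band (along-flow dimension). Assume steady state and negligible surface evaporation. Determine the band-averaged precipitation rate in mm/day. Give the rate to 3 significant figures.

R ≈ 10.3 mm/day

Column moisture flux per unit crosswind length is F = V × PW.
Inflow: F_in = 10.4 × 8.44 = 87.776 mm·m/s
Outflow: F_out = 6.89 × 6.68 = 46.0252 mm·m/s
Steady-state rate R = (F_in − F_out)/L = (87.776 − 46.0252) / 349000 m = 1.196e-04 mm/s.
R = 1.196e-04 × 3600 × 24 = 10.3 mm/day.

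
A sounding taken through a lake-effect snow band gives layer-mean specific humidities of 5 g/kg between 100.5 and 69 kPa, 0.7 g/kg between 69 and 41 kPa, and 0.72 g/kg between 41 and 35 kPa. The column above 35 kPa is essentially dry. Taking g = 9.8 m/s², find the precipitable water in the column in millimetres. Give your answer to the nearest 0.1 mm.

Precipitable water is the column-integrated vapour mass per unit area: PW = (1/g) Σ q̄ Δp, with q in kg/kg and Δp in Pa (1 kg/m² of water = 1 mm).
Layer 100.5–69 kPa: Δp = 315 hPa = 31500 Pa, q̄ = 0.005 kg/kg → 0.005 × 31500 / 9.8 = 16.07 mm
Layer 69–41 kPa: Δp = 280 hPa = 28000 Pa, q̄ = 0.0007 kg/kg → 0.0007 × 28000 / 9.8 = 2.00 mm
Layer 41–35 kPa: Δp = 60 hPa = 6000 Pa, q̄ = 0.00072 kg/kg → 0.00072 × 6000 / 9.8 = 0.44 mm
PW = 16.07 + 2.00 + 0.44 = 18.51 ≈ 18.5 mm.

PW ≈ 18.5 mm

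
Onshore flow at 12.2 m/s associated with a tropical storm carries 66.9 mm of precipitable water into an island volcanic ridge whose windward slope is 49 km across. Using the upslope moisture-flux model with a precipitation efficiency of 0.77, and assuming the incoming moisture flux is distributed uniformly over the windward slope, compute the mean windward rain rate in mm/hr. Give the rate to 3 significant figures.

R ≈ 46.2 mm/hr

Incoming column moisture flux per unit ridge length: F = V × PW = 12.2 × 66.9 = 816.18 mm·m/s.
Spread over the 49 km slope with efficiency ε = 0.77: R = ε·F/W = 0.77 × 816.18 / 49000 m = 1.283e-02 mm/s.
R = 1.283e-02 × 3600 = 46.2 mm/hr.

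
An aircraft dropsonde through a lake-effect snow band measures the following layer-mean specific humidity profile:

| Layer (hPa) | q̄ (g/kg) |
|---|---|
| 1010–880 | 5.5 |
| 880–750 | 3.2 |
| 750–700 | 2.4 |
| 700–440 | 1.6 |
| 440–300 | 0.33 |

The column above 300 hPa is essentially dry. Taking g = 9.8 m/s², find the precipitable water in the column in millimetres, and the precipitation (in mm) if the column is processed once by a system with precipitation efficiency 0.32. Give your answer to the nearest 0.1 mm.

PW ≈ 17.5 mm; precipitation ≈ 5.6 mm

Precipitable water is the column-integrated vapour mass per unit area: PW = (1/g) Σ q̄ Δp, with q in kg/kg and Δp in Pa (1 kg/m² of water = 1 mm).
Layer 1010–880 hPa: Δp = 130 hPa = 13000 Pa, q̄ = 0.0055 kg/kg → 0.0055 × 13000 / 9.8 = 7.30 mm
Layer 880–750 hPa: Δp = 130 hPa = 13000 Pa, q̄ = 0.0032 kg/kg → 0.0032 × 13000 / 9.8 = 4.24 mm
Layer 750–700 hPa: Δp = 50 hPa = 5000 Pa, q̄ = 0.0024 kg/kg → 0.0024 × 5000 / 9.8 = 1.22 mm
Layer 700–440 hPa: Δp = 260 hPa = 26000 Pa, q̄ = 0.0016 kg/kg → 0.0016 × 26000 / 9.8 = 4.24 mm
Layer 440–300 hPa: Δp = 140 hPa = 14000 Pa, q̄ = 0.00033 kg/kg → 0.00033 × 14000 / 9.8 = 0.47 mm
PW = 7.30 + 4.24 + 1.22 + 4.24 + 0.47 = 17.47 ≈ 17.5 mm.
Precipitation = ε × PW = 0.32 × 17.5 = 5.6 mm.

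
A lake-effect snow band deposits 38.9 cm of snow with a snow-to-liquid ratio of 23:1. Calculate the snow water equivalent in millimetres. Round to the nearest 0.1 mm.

SWE ≈ 16.9 mm

SWE = snow depth / ratio = 38.9 cm / 23 = 1.691 cm = 16.9 mm.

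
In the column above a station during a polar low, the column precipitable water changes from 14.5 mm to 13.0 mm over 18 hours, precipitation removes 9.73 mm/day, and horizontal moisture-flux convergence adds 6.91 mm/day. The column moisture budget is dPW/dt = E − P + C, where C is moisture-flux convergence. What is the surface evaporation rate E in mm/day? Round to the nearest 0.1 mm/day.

E ≈ 0.8 mm/day

dPW/dt = (13.0 − 14.5) mm / (18/24 day) = -2.000 mm/day.
E = dPW/dt + P − C = (-2.000) + 9.73 − (6.91) = 0.8 mm/day.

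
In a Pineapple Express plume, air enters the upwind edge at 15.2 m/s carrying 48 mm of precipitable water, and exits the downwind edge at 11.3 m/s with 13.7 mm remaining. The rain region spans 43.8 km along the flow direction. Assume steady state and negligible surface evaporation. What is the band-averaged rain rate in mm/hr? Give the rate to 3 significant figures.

R ≈ 47.2 mm/hr

Column moisture flux per unit crosswind length is F = V × PW.
Inflow: F_in = 15.2 × 48 = 729.6 mm·m/s
Outflow: F_out = 11.3 × 13.7 = 154.81 mm·m/s
Steady-state rate R = (F_in − F_out)/L = (729.6 − 154.81) / 43800 m = 1.312e-02 mm/s.
R = 1.312e-02 × 3600 = 47.2 mm/hr.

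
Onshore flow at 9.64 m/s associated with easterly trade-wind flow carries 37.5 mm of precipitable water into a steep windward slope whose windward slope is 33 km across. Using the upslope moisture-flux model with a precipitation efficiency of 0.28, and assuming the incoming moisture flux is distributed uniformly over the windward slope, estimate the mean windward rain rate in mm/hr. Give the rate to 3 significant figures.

R ≈ 11.0 mm/hr

Incoming column moisture flux per unit ridge length: F = V × PW = 9.64 × 37.5 = 361.5 mm·m/s.
Spread over the 33 km slope with efficiency ε = 0.28: R = ε·F/W = 0.28 × 361.5 / 33000 m = 3.067e-03 mm/s.
R = 3.067e-03 × 3600 = 11.0 mm/hr.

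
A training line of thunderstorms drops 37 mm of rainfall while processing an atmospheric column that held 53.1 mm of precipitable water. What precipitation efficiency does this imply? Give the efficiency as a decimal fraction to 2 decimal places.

ε ≈ 0.70

ε = rainfall / PW = 37 / 53.1 = 0.70.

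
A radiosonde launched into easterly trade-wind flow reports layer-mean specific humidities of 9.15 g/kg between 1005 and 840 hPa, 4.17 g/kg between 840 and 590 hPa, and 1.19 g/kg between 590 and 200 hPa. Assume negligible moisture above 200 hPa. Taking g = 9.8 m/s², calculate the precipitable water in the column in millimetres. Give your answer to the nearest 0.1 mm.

Precipitable water is the column-integrated vapour mass per unit area: PW = (1/g) Σ q̄ Δp, with q in kg/kg and Δp in Pa (1 kg/m² of water = 1 mm).
Layer 1005–840 hPa: Δp = 165 hPa = 16500 Pa, q̄ = 0.00915 kg/kg → 0.00915 × 16500 / 9.8 = 15.41 mm
Layer 840–590 hPa: Δp = 250 hPa = 25000 Pa, q̄ = 0.00417 kg/kg → 0.00417 × 25000 / 9.8 = 10.64 mm
Layer 590–200 hPa: Δp = 390 hPa = 39000 Pa, q̄ = 0.00119 kg/kg → 0.00119 × 39000 / 9.8 = 4.74 mm
PW = 15.41 + 10.64 + 4.74 = 30.79 ≈ 30.8 mm.

PW ≈ 30.8 mm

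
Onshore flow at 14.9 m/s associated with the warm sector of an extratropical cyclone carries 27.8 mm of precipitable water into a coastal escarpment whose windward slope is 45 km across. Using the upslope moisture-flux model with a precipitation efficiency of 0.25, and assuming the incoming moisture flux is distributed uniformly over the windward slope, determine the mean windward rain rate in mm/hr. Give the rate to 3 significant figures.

Incoming column moisture flux per unit ridge length: F = V × PW = 14.9 × 27.8 = 414.22 mm·m/s.
Spread over the 45 km slope with efficiency ε = 0.25: R = ε·F/W = 0.25 × 414.22 / 45000 m = 2.301e-03 mm/s.
R = 2.301e-03 × 3600 = 8.28 mm/hr.

R ≈ 8.28 mm/hr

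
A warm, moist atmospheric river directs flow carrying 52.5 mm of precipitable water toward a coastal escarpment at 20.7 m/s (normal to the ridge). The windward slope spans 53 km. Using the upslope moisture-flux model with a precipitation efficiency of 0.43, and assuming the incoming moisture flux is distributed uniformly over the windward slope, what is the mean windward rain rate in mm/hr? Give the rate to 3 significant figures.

Incoming column moisture flux per unit ridge length: F = V × PW = 20.7 × 52.5 = 1086.75 mm·m/s.
Spread over the 53 km slope with efficiency ε = 0.43: R = ε·F/W = 0.43 × 1086.75 / 53000 m = 8.817e-03 mm/s.
R = 8.817e-03 × 3600 = 31.7 mm/hr.

R ≈ 31.7 mm/hr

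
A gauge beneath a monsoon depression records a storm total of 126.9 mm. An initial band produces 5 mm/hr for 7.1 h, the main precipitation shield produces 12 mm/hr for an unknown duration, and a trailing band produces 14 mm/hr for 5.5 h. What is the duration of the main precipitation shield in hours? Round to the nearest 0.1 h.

duration ≈ 1.2 h

Known phases: 5 × 7.1 + 14 × 5.5 = 35.5 + 77 = 112.5 mm.
Remaining depth = 126.9 − 112.5 = 14.4 mm.
Duration = 14.4 / 12 = 1.2 h.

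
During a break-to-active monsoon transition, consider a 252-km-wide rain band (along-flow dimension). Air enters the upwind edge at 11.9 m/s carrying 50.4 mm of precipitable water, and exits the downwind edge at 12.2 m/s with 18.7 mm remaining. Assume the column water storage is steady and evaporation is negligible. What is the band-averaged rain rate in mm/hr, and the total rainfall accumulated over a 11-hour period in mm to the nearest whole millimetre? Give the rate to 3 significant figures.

Column moisture flux per unit crosswind length is F = V × PW.
Inflow: F_in = 11.9 × 50.4 = 599.76 mm·m/s
Outflow: F_out = 12.2 × 18.7 = 228.14 mm·m/s
Steady-state rate R = (F_in − F_out)/L = (599.76 − 228.14) / 252000 m = 1.475e-03 mm/s.
R = 1.475e-03 × 3600 = 5.31 mm/hr.
Over 11 h: total = 5.31 × 11 = 58.41 ≈ 58 mm.

R ≈ 5.31 mm/hr; total ≈ 58 mm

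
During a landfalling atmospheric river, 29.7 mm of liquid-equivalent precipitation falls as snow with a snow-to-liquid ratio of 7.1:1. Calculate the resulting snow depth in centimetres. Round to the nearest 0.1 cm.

snow depth ≈ 21.1 cm

Snow depth = liquid × ratio = 29.7 mm × 7.1 = 210.87 mm = 21.1 cm.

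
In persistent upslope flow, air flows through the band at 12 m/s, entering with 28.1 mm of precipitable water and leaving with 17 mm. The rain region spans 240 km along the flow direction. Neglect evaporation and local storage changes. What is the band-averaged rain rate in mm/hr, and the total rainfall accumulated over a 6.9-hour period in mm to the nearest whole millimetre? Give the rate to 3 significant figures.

R ≈ 2.00 mm/hr; total ≈ 14 mm

Column moisture flux per unit crosswind length is F = V × PW.
Inflow: F_in = 12 × 28.1 = 337.2 mm·m/s
Outflow: F_out = 12 × 17 = 204 mm·m/s
Steady-state rate R = (F_in − F_out)/L = (337.2 − 204) / 240000 m = 5.550e-04 mm/s.
R = 5.550e-04 × 3600 = 2.00 mm/hr.
Over 6.9 h: total = 2.00 × 6.9 = 13.8 ≈ 14 mm.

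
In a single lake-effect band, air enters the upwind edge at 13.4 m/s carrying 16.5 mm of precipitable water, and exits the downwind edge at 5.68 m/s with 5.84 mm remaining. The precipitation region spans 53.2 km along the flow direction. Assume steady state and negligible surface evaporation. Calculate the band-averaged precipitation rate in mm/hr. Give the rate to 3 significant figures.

R ≈ 12.7 mm/hr

Column moisture flux per unit crosswind length is F = V × PW.
Inflow: F_in = 13.4 × 16.5 = 221.1 mm·m/s
Outflow: F_out = 5.68 × 5.84 = 33.1712 mm·m/s
Steady-state rate R = (F_in − F_out)/L = (221.1 − 33.1712) / 53200 m = 3.532e-03 mm/s.
R = 3.532e-03 × 3600 = 12.7 mm/hr.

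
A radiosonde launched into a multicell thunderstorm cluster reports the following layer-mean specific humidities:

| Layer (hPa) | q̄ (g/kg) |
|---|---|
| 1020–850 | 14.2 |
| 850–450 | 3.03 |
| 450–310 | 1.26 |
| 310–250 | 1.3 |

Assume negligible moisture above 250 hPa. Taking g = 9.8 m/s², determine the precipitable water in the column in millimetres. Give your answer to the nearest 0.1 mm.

Precipitable water is the column-integrated vapour mass per unit area: PW = (1/g) Σ q̄ Δp, with q in kg/kg and Δp in Pa (1 kg/m² of water = 1 mm).
Layer 1020–850 hPa: Δp = 170 hPa = 17000 Pa, q̄ = 0.0142 kg/kg → 0.0142 × 17000 / 9.8 = 24.63 mm
Layer 850–450 hPa: Δp = 400 hPa = 40000 Pa, q̄ = 0.00303 kg/kg → 0.00303 × 40000 / 9.8 = 12.37 mm
Layer 450–310 hPa: Δp = 140 hPa = 14000 Pa, q̄ = 0.00126 kg/kg → 0.00126 × 14000 / 9.8 = 1.80 mm
Layer 310–250 hPa: Δp = 60 hPa = 6000 Pa, q̄ = 0.0013 kg/kg → 0.0013 × 6000 / 9.8 = 0.80 mm
PW = 24.63 + 12.37 + 1.80 + 0.80 = 39.60 ≈ 39.6 mm.

PW ≈ 39.6 mm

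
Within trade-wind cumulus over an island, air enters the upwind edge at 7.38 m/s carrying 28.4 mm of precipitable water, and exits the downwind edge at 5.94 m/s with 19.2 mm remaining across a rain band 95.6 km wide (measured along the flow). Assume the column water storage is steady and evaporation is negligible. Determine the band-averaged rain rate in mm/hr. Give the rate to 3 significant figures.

R ≈ 3.60 mm/hr

Column moisture flux per unit crosswind length is F = V × PW.
Inflow: F_in = 7.38 × 28.4 = 209.592 mm·m/s
Outflow: F_out = 5.94 × 19.2 = 114.048 mm·m/s
Steady-state rate R = (F_in − F_out)/L = (209.592 − 114.048) / 95600 m = 9.994e-04 mm/s.
R = 9.994e-04 × 3600 = 3.60 mm/hr.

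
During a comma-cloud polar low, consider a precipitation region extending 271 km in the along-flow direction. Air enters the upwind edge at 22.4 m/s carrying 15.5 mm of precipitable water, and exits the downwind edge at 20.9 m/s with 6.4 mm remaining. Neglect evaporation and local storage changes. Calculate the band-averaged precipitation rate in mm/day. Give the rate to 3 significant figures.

Column moisture flux per unit crosswind length is F = V × PW.
Inflow: F_in = 22.4 × 15.5 = 347.2 mm·m/s
Outflow: F_out = 20.9 × 6.4 = 133.76 mm·m/s
Steady-state rate R = (F_in − F_out)/L = (347.2 − 133.76) / 271000 m = 7.876e-04 mm/s.
R = 7.876e-04 × 3600 × 24 = 68.0 mm/day.

R ≈ 68.0 mm/day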